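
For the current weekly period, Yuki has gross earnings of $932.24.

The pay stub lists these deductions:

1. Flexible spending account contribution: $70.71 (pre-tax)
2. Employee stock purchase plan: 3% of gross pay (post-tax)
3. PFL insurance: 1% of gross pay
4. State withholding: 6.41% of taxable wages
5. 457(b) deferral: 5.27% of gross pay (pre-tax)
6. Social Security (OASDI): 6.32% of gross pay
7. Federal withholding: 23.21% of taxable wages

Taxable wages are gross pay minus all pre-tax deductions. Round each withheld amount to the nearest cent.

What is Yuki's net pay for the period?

$475.56

Flexible spending account contribution: $70.71
457(b) deferral: $932.24 × 0.0527 = $49.13
Pre-tax total = $70.71 + $49.13 = $119.84
Taxable wages = $932.24 − $119.84 = $812.40
State withholding: $812.40 × 0.0641 = $52.07
Federal withholding: $812.40 × 0.2321 = $188.56
PFL insurance: $932.24 × 0.01 = $9.32
Social Security (OASDI): $932.24 × 0.0632 = $58.92
Employee stock purchase plan: $932.24 × 0.03 = $27.97
Total deductions = $70.71 + $49.13 + $52.07 + $188.56 + $9.32 + $58.92 + $27.97 = $456.68
Net pay = $932.24 − $456.68 = $475.56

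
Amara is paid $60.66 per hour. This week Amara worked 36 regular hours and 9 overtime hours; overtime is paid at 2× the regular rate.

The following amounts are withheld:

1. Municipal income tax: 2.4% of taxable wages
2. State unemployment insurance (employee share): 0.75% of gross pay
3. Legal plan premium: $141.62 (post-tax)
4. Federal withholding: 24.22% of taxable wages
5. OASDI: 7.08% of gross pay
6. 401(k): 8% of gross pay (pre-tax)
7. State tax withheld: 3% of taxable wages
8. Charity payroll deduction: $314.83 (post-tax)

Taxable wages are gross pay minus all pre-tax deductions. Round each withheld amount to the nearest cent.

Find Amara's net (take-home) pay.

Regular pay: 36 × $60.66 = $2,183.76
Overtime pay: 9 × $60.66 × 2 = $1,091.88
Gross pay = $2,183.76 + $1,091.88 = $3,275.64
401(k): $3,275.64 × 0.08 = $262.05
Taxable wages = $3,275.64 − $262.05 = $3,013.59
Municipal income tax: $3,013.59 × 0.024 = $72.33
State tax withheld: $3,013.59 × 0.03 = $90.41
Federal withholding: $3,013.59 × 0.2422 = $729.89
OASDI: $3,275.64 × 0.0708 = $231.92
State unemployment insurance (employee share): $3,275.64 × 0.0075 = $24.57
Charity payroll deduction: $314.83
Legal plan premium: $141.62
Total deductions = $262.05 + $72.33 + $90.41 + $729.89 + $231.92 + $24.57 + $314.83 + $141.62 = $1,867.62
Net pay = $3,275.64 − $1,867.62 = $1,408.02

$1,408.02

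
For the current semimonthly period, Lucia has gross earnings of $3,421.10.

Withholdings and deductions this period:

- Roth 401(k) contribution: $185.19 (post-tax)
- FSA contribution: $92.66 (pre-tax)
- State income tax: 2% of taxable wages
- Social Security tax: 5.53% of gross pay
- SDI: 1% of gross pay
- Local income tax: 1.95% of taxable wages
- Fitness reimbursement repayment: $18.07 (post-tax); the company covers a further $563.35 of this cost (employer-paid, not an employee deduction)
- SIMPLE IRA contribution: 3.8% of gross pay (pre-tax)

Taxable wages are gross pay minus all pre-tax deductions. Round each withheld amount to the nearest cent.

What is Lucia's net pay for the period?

$2,645.44

FSA contribution: $92.66
SIMPLE IRA contribution: $3,421.10 × 0.038 = $130.00
Pre-tax total = $92.66 + $130.00 = $222.66
Taxable wages = $3,421.10 − $222.66 = $3,198.44
Local income tax: $3,198.44 × 0.0195 = $62.37
State income tax: $3,198.44 × 0.02 = $63.97
SDI: $3,421.10 × 0.01 = $34.21
Social Security tax: $3,421.10 × 0.0553 = $189.19
Roth 401(k) contribution: $185.19
Fitness reimbursement repayment: $18.07
(Employer's $563.35 toward fitness reimbursement repayment is not withheld from the employee.)
Total deductions = $92.66 + $130.00 + $62.37 + $63.97 + $34.21 + $189.19 + $185.19 + $18.07 = $775.66
Net pay = $3,421.10 − $775.66 = $2,645.44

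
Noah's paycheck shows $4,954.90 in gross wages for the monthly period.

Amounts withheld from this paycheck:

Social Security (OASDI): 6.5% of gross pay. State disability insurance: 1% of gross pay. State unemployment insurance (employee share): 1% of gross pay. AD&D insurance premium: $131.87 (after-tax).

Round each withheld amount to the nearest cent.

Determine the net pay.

$4,401.86

Social Security (OASDI): $4,954.90 × 0.065 = $322.07
State disability insurance: $4,954.90 × 0.01 = $49.55
State unemployment insurance (employee share): $4,954.90 × 0.01 = $49.55
AD&D insurance premium: $131.87
Total deductions = $322.07 + $49.55 + $49.55 + $131.87 = $553.04
Net pay = $4,954.90 − $553.04 = $4,401.86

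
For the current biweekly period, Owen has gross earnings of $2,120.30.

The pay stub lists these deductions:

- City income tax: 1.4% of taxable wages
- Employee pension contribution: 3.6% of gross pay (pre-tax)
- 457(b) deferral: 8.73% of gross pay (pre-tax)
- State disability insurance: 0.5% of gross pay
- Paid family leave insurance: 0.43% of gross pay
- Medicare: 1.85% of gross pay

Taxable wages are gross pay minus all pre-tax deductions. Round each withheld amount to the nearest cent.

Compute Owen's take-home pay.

$1,773.90

457(b) deferral: $2,120.30 × 0.0873 = $185.10
Employee pension contribution: $2,120.30 × 0.036 = $76.33
Pre-tax total = $185.10 + $76.33 = $261.43
Taxable wages = $2,120.30 − $261.43 = $1,858.87
City income tax: $1,858.87 × 0.014 = $26.02
State disability insurance: $2,120.30 × 0.005 = $10.60
Paid family leave insurance: $2,120.30 × 0.0043 = $9.12
Medicare: $2,120.30 × 0.0185 = $39.23
Total deductions = $185.10 + $76.33 + $26.02 + $10.60 + $9.12 + $39.23 = $346.40
Net pay = $2,120.30 − $346.40 = $1,773.90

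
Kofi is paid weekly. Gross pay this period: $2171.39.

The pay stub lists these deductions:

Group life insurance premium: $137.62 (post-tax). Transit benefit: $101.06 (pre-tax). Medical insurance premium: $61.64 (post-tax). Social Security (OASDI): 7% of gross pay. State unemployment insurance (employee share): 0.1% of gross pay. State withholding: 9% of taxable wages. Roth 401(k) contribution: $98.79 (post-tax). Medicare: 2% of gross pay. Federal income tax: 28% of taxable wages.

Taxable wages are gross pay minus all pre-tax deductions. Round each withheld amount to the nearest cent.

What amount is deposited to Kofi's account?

$808.66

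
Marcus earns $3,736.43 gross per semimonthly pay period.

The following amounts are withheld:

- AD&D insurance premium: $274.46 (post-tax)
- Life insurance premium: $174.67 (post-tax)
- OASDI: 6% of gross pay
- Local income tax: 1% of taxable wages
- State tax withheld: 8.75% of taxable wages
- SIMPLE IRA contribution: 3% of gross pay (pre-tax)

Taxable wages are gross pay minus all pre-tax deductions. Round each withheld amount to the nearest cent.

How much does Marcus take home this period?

$2,597.65

SIMPLE IRA contribution: $3,736.43 × 0.03 = $112.09
Taxable wages = $3,736.43 − $112.09 = $3,624.34
Local income tax: $3,624.34 × 0.01 = $36.24
State tax withheld: $3,624.34 × 0.0875 = $317.13
OASDI: $3,736.43 × 0.06 = $224.19
Life insurance premium: $174.67
AD&D insurance premium: $274.46
Total deductions = $112.09 + $36.24 + $317.13 + $224.19 + $174.67 + $274.46 = $1,138.78
Net pay = $3,736.43 − $1,138.78 = $2,597.65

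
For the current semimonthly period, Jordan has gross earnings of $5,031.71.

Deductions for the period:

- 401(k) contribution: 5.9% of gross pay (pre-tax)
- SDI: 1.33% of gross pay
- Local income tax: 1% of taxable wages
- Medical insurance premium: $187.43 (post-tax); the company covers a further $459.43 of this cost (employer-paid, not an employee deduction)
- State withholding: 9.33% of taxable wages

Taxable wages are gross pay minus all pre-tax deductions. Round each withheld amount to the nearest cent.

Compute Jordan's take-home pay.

$3,991.38

401(k) contribution: $5,031.71 × 0.059 = $296.87
Taxable wages = $5,031.71 − $296.87 = $4,734.84
Local income tax: $4,734.84 × 0.01 = $47.35
State withholding: $4,734.84 × 0.0933 = $441.76
SDI: $5,031.71 × 0.0133 = $66.92
Medical insurance premium: $187.43
(Employer's $459.43 toward medical insurance premium is not withheld from the employee.)
Total deductions = $296.87 + $47.35 + $441.76 + $66.92 + $187.43 = $1,040.33
Net pay = $5,031.71 − $1,040.33 = $3,991.38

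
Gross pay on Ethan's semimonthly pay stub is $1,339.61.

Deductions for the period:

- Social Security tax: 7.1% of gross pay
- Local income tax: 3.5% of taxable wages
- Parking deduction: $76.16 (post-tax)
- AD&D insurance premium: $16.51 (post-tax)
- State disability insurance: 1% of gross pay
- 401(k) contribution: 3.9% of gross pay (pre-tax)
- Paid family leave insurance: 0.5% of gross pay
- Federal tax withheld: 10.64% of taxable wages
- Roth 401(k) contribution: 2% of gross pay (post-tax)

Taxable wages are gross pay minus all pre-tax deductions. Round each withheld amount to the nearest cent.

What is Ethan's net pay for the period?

401(k) contribution: $1,339.61 × 0.039 = $52.24
Taxable wages = $1,339.61 − $52.24 = $1,287.37
Federal tax withheld: $1,287.37 × 0.1064 = $136.98
Local income tax: $1,287.37 × 0.035 = $45.06
Social Security tax: $1,339.61 × 0.071 = $95.11
Paid family leave insurance: $1,339.61 × 0.005 = $6.70
State disability insurance: $1,339.61 × 0.01 = $13.40
Roth 401(k) contribution: $1,339.61 × 0.02 = $26.79
AD&D insurance premium: $16.51
Parking deduction: $76.16
Total deductions = $52.24 + $136.98 + $45.06 + $95.11 + $6.70 + $13.40 + $26.79 + $16.51 + $76.16 = $468.95
Net pay = $1,339.61 − $468.95 = $870.66

$870.66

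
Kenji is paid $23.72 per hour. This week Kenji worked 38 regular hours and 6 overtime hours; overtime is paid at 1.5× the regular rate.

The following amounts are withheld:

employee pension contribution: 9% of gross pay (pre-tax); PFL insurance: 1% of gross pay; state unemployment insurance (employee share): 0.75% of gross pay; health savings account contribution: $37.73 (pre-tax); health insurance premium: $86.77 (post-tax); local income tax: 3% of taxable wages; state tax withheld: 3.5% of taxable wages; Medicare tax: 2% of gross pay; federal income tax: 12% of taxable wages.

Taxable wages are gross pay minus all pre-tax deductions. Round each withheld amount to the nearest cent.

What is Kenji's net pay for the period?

Regular pay: 38 × $23.72 = $901.36
Overtime pay: 6 × $23.72 × 1.5 = $213.48
Gross pay = $901.36 + $213.48 = $1,114.84
Health savings account contribution: $37.73
Employee pension contribution: $1,114.84 × 0.09 = $100.34
Pre-tax total = $37.73 + $100.34 = $138.07
Taxable wages = $1,114.84 − $138.07 = $976.77
Federal income tax: $976.77 × 0.12 = $117.21
State tax withheld: $976.77 × 0.035 = $34.19
Local income tax: $976.77 × 0.03 = $29.30
PFL insurance: $1,114.84 × 0.01 = $11.15
Medicare tax: $1,114.84 × 0.02 = $22.30
State unemployment insurance (employee share): $1,114.84 × 0.0075 = $8.36
Health insurance premium: $86.77
Total deductions = $37.73 + $100.34 + $117.21 + $34.19 + $29.30 + $11.15 + $22.30 + $8.36 + $86.77 = $447.35
Net pay = $1,114.84 − $447.35 = $667.49

$667.49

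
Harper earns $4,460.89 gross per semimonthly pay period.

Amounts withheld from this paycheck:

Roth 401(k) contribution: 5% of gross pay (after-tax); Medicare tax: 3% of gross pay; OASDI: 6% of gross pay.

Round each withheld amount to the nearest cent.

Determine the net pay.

Medicare tax: $4,460.89 × 0.03 = $133.83
OASDI: $4,460.89 × 0.06 = $267.65
Roth 401(k) contribution: $4,460.89 × 0.05 = $223.04
Total deductions = $133.83 + $267.65 + $223.04 = $624.52
Net pay = $4,460.89 − $624.52 = $3,836.37

$3,836.37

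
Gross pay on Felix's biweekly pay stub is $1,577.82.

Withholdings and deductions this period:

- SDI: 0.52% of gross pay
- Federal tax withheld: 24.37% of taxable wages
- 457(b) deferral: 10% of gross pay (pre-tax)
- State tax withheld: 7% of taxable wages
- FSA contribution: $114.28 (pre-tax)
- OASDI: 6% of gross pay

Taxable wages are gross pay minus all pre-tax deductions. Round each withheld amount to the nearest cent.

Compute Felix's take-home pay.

$793.28

457(b) deferral: $1,577.82 × 0.1 = $157.78
FSA contribution: $114.28
Pre-tax total = $157.78 + $114.28 = $272.06
Taxable wages = $1,577.82 − $272.06 = $1,305.76
Federal tax withheld: $1,305.76 × 0.2437 = $318.21
State tax withheld: $1,305.76 × 0.07 = $91.40
OASDI: $1,577.82 × 0.06 = $94.67
SDI: $1,577.82 × 0.0052 = $8.20
Total deductions = $157.78 + $114.28 + $318.21 + $91.40 + $94.67 + $8.20 = $784.54
Net pay = $1,577.82 − $784.54 = $793.28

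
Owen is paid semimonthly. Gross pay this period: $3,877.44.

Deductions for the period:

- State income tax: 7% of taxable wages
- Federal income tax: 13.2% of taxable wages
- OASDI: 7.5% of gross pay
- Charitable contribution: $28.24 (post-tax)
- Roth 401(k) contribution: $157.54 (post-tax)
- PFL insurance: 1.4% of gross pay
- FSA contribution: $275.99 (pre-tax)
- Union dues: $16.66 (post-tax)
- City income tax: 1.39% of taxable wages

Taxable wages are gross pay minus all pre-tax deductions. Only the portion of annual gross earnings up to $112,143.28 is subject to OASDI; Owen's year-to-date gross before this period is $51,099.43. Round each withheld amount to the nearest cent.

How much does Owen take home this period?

$2,276.37

FSA contribution: $275.99
Taxable wages = $3,877.44 − $275.99 = $3,601.45
City income tax: $3,601.45 × 0.0139 = $50.06
State income tax: $3,601.45 × 0.07 = $252.10
Federal income tax: $3,601.45 × 0.132 = $475.39
OASDI: cap not yet reached, full $3,877.44 is subject → $3,877.44 × 0.075 = $290.81
PFL insurance: $3,877.44 × 0.014 = $54.28
Charitable contribution: $28.24
Roth 401(k) contribution: $157.54
Union dues: $16.66
Total deductions = $275.99 + $50.06 + $252.10 + $475.39 + $290.81 + $54.28 + $28.24 + $157.54 + $16.66 = $1,601.07
Net pay = $3,877.44 − $1,601.07 = $2,276.37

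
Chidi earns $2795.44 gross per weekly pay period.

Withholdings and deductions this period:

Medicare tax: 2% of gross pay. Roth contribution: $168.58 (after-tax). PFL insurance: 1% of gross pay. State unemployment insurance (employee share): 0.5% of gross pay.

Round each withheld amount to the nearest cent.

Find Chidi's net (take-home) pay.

$2529.02

PFL insurance: $2795.44 × 0.01 = $27.95
State unemployment insurance (employee share): $2795.44 × 0.005 = $13.98
Medicare tax: $2795.44 × 0.02 = $55.91
Roth contribution: $168.58
Total deductions = $27.95 + $13.98 + $55.91 + $168.58 = $266.42
Net pay = $2795.44 − $266.42 = $2529.02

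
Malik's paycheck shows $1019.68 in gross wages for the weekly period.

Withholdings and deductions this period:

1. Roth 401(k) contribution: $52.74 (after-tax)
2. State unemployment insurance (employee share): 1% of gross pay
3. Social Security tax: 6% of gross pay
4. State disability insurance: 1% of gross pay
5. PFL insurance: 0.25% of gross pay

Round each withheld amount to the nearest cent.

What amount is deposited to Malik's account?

$882.81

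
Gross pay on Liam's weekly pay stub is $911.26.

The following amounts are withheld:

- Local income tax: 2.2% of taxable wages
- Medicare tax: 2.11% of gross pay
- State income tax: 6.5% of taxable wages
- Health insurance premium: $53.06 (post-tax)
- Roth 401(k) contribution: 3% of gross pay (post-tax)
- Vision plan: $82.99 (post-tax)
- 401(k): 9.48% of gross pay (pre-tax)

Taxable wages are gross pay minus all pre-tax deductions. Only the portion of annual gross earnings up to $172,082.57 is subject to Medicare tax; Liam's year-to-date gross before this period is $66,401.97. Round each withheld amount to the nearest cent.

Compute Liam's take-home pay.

401(k): $911.26 × 0.0948 = $86.39
Taxable wages = $911.26 − $86.39 = $824.87
State income tax: $824.87 × 0.065 = $53.62
Local income tax: $824.87 × 0.022 = $18.15
Medicare tax: cap not yet reached, full $911.26 is subject → $911.26 × 0.0211 = $19.23
Roth 401(k) contribution: $911.26 × 0.03 = $27.34
Health insurance premium: $53.06
Vision plan: $82.99
Total deductions = $86.39 + $53.62 + $18.15 + $19.23 + $27.34 + $53.06 + $82.99 = $340.78
Net pay = $911.26 − $340.78 = $570.48

$570.48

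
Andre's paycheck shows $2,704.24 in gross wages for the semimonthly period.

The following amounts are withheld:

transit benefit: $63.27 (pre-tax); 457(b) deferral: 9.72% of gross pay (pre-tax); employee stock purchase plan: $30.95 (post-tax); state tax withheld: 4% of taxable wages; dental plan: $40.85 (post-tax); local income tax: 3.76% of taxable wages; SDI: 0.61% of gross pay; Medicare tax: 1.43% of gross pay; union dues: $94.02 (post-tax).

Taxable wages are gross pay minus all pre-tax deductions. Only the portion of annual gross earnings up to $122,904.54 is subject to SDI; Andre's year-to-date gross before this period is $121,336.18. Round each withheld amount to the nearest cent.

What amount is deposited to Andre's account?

$1,979.52

457(b) deferral: $2,704.24 × 0.0972 = $262.85
Transit benefit: $63.27
Pre-tax total = $262.85 + $63.27 = $326.12
Taxable wages = $2,704.24 − $326.12 = $2,378.12
State tax withheld: $2,378.12 × 0.04 = $95.12
Local income tax: $2,378.12 × 0.0376 = $89.42
Medicare tax: $2,704.24 × 0.0143 = $38.67
SDI: only $122,904.54 − $121,336.18 = $1,568.36 of this check is subject → $1,568.36 × 0.0061 = $9.57
Dental plan: $40.85
Union dues: $94.02
Employee stock purchase plan: $30.95
Total deductions = $262.85 + $63.27 + $95.12 + $89.42 + $38.67 + $9.57 + $40.85 + $94.02 + $30.95 = $724.72
Net pay = $2,704.24 − $724.72 = $1,979.52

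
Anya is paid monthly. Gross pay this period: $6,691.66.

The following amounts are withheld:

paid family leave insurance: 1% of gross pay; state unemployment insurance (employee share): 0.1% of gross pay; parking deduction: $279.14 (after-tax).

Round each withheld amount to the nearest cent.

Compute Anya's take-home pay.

$6,338.91

State unemployment insurance (employee share): $6,691.66 × 0.001 = $6.69
Paid family leave insurance: $6,691.66 × 0.01 = $66.92
Parking deduction: $279.14
Total deductions = $6.69 + $66.92 + $279.14 = $352.75
Net pay = $6,691.66 − $352.75 = $6,338.91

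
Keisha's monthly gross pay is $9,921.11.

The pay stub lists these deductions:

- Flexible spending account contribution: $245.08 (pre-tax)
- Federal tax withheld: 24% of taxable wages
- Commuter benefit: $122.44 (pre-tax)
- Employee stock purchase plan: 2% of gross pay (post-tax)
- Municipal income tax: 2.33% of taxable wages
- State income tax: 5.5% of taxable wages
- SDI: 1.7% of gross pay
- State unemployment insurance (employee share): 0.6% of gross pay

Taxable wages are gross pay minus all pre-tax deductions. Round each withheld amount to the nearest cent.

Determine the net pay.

Flexible spending account contribution: $245.08
Commuter benefit: $122.44
Pre-tax total = $245.08 + $122.44 = $367.52
Taxable wages = $9,921.11 − $367.52 = $9,553.59
State income tax: $9,553.59 × 0.055 = $525.45
Federal tax withheld: $9,553.59 × 0.24 = $2,292.86
Municipal income tax: $9,553.59 × 0.0233 = $222.60
State unemployment insurance (employee share): $9,921.11 × 0.006 = $59.53
SDI: $9,921.11 × 0.017 = $168.66
Employee stock purchase plan: $9,921.11 × 0.02 = $198.42
Total deductions = $245.08 + $122.44 + $525.45 + $2,292.86 + $222.60 + $59.53 + $168.66 + $198.42 = $3,835.04
Net pay = $9,921.11 − $3,835.04 = $6,086.07

$6,086.07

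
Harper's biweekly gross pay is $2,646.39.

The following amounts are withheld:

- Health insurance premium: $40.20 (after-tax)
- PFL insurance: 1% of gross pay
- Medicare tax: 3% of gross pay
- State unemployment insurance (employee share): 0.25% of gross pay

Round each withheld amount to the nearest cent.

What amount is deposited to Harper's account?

State unemployment insurance (employee share): $2,646.39 × 0.0025 = $6.62
PFL insurance: $2,646.39 × 0.01 = $26.46
Medicare tax: $2,646.39 × 0.03 = $79.39
Health insurance premium: $40.20
Total deductions = $6.62 + $26.46 + $79.39 + $40.20 = $152.67
Net pay = $2,646.39 − $152.67 = $2,493.72

$2,493.72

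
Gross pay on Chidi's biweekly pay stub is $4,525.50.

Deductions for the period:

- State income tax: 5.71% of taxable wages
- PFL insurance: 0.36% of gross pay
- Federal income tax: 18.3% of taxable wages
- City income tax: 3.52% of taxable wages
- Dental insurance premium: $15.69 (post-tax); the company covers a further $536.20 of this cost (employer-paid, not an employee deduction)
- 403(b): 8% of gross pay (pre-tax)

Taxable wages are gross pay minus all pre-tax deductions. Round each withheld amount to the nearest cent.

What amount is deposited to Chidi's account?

$2,985.29

403(b): $4,525.50 × 0.08 = $362.04
Taxable wages = $4,525.50 − $362.04 = $4,163.46
Federal income tax: $4,163.46 × 0.183 = $761.91
City income tax: $4,163.46 × 0.0352 = $146.55
State income tax: $4,163.46 × 0.0571 = $237.73
PFL insurance: $4,525.50 × 0.0036 = $16.29
Dental insurance premium: $15.69
(Employer's $536.20 toward dental insurance premium is not withheld from the employee.)
Total deductions = $362.04 + $761.91 + $146.55 + $237.73 + $16.29 + $15.69 = $1,540.21
Net pay = $4,525.50 − $1,540.21 = $2,985.29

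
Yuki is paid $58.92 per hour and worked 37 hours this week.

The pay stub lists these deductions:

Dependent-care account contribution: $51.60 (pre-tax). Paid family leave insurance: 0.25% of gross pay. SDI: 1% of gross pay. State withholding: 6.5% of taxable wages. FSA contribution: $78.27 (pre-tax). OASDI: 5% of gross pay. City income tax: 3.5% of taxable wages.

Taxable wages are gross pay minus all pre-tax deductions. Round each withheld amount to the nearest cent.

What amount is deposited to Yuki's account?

$1708.90

Gross pay: 37 × $58.92 = $2180.04
FSA contribution: $78.27
Dependent-care account contribution: $51.60
Pre-tax total = $78.27 + $51.60 = $129.87
Taxable wages = $2180.04 − $129.87 = $2050.17
State withholding: $2050.17 × 0.065 = $133.26
City income tax: $2050.17 × 0.035 = $71.76
SDI: $2180.04 × 0.01 = $21.80
OASDI: $2180.04 × 0.05 = $109.00
Paid family leave insurance: $2180.04 × 0.0025 = $5.45
Total deductions = $78.27 + $51.60 + $133.26 + $71.76 + $21.80 + $109.00 + $5.45 = $471.14
Net pay = $2180.04 − $471.14 = $1708.90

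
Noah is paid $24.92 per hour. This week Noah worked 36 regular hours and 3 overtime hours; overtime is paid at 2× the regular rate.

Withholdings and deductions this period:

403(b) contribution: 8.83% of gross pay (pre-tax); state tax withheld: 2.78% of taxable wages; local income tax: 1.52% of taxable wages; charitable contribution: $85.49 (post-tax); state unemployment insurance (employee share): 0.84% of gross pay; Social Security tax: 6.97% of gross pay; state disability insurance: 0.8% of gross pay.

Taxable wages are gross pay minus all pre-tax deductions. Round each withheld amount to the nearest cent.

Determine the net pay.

Regular pay: 36 × $24.92 = $897.12
Overtime pay: 3 × $24.92 × 2 = $149.52
Gross pay = $897.12 + $149.52 = $1,046.64
403(b) contribution: $1,046.64 × 0.0883 = $92.42
Taxable wages = $1,046.64 − $92.42 = $954.22
State tax withheld: $954.22 × 0.0278 = $26.53
Local income tax: $954.22 × 0.0152 = $14.50
Social Security tax: $1,046.64 × 0.0697 = $72.95
State disability insurance: $1,046.64 × 0.008 = $8.37
State unemployment insurance (employee share): $1,046.64 × 0.0084 = $8.79
Charitable contribution: $85.49
Total deductions = $92.42 + $26.53 + $14.50 + $72.95 + $8.37 + $8.79 + $85.49 = $309.05
Net pay = $1,046.64 − $309.05 = $737.59

$737.59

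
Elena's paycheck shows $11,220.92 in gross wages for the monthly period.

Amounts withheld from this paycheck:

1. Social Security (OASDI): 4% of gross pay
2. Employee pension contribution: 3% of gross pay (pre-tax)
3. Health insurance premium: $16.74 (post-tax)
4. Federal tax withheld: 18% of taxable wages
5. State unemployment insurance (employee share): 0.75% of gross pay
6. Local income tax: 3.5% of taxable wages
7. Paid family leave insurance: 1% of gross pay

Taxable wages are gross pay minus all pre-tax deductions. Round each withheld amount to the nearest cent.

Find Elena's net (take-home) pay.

$7,882.22

Employee pension contribution: $11,220.92 × 0.03 = $336.63
Taxable wages = $11,220.92 − $336.63 = $10,884.29
Local income tax: $10,884.29 × 0.035 = $380.95
Federal tax withheld: $10,884.29 × 0.18 = $1,959.17
Paid family leave insurance: $11,220.92 × 0.01 = $112.21
Social Security (OASDI): $11,220.92 × 0.04 = $448.84
State unemployment insurance (employee share): $11,220.92 × 0.0075 = $84.16
Health insurance premium: $16.74
Total deductions = $336.63 + $380.95 + $1,959.17 + $112.21 + $448.84 + $84.16 + $16.74 = $3,338.70
Net pay = $11,220.92 − $3,338.70 = $7,882.22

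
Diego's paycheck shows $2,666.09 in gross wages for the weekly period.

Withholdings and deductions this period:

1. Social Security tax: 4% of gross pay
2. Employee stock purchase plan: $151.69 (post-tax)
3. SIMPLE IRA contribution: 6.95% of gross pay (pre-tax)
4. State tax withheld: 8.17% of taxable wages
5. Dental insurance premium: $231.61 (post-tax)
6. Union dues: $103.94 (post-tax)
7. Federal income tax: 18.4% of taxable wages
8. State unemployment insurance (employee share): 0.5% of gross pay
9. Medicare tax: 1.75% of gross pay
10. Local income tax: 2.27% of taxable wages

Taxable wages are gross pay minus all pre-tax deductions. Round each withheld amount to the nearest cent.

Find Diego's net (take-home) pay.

$1,111.47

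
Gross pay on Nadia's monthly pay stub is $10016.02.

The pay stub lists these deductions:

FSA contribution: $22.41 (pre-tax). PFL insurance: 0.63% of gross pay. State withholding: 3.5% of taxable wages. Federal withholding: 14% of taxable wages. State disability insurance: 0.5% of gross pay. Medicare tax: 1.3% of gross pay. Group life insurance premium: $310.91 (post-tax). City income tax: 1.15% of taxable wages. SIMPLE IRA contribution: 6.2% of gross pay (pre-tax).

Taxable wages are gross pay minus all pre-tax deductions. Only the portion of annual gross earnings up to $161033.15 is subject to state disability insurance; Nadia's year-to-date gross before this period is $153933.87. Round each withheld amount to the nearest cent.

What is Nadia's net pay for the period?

$7084.90

SIMPLE IRA contribution: $10016.02 × 0.062 = $620.99
FSA contribution: $22.41
Pre-tax total = $620.99 + $22.41 = $643.40
Taxable wages = $10016.02 − $643.40 = $9372.62
City income tax: $9372.62 × 0.0115 = $107.79
Federal withholding: $9372.62 × 0.14 = $1312.17
State withholding: $9372.62 × 0.035 = $328.04
PFL insurance: $10016.02 × 0.0063 = $63.10
Medicare tax: $10016.02 × 0.013 = $130.21
State disability insurance: only $161033.15 − $153933.87 = $7099.28 of this check is subject → $7099.28 × 0.005 = $35.50
Group life insurance premium: $310.91
Total deductions = $620.99 + $22.41 + $107.79 + $1312.17 + $328.04 + $63.10 + $130.21 + $35.50 + $310.91 = $2931.12
Net pay = $10016.02 − $2931.12 = $7084.90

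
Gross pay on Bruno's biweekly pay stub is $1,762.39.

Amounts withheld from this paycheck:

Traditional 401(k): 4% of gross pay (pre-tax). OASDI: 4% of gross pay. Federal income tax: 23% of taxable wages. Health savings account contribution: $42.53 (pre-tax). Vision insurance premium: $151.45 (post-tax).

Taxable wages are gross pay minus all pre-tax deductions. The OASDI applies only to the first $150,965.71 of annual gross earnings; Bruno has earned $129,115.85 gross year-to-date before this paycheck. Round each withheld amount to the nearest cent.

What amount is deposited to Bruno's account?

$1,048.06

Traditional 401(k): $1,762.39 × 0.04 = $70.50
Health savings account contribution: $42.53
Pre-tax total = $70.50 + $42.53 = $113.03
Taxable wages = $1,762.39 − $113.03 = $1,649.36
Federal income tax: $1,649.36 × 0.23 = $379.35
OASDI: cap not yet reached, full $1,762.39 is subject → $1,762.39 × 0.04 = $70.50
Vision insurance premium: $151.45
Total deductions = $70.50 + $42.53 + $379.35 + $70.50 + $151.45 = $714.33
Net pay = $1,762.39 − $714.33 = $1,048.06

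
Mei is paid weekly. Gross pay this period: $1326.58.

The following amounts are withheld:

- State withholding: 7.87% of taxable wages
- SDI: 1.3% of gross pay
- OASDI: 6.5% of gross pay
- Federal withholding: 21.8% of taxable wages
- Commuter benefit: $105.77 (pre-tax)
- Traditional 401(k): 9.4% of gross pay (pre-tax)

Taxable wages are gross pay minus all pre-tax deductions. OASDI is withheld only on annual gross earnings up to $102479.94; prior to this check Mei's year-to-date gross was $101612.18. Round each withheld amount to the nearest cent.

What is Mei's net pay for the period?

Commuter benefit: $105.77
Traditional 401(k): $1326.58 × 0.094 = $124.70
Pre-tax total = $105.77 + $124.70 = $230.47
Taxable wages = $1326.58 − $230.47 = $1096.11
State withholding: $1096.11 × 0.0787 = $86.26
Federal withholding: $1096.11 × 0.218 = $238.95
SDI: $1326.58 × 0.013 = $17.25
OASDI: only $102479.94 − $101612.18 = $867.76 of this check is subject → $867.76 × 0.065 = $56.40
Total deductions = $105.77 + $124.70 + $86.26 + $238.95 + $17.25 + $56.40 = $629.33
Net pay = $1326.58 − $629.33 = $697.25

$697.25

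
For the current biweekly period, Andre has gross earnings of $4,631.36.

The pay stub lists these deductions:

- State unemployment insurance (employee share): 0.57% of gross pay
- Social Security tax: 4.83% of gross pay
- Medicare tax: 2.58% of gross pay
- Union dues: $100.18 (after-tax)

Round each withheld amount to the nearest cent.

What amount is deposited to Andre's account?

Social Security tax: $4,631.36 × 0.0483 = $223.69
Medicare tax: $4,631.36 × 0.0258 = $119.49
State unemployment insurance (employee share): $4,631.36 × 0.0057 = $26.40
Union dues: $100.18
Total deductions = $223.69 + $119.49 + $26.40 + $100.18 = $469.76
Net pay = $4,631.36 − $469.76 = $4,161.60

$4,161.60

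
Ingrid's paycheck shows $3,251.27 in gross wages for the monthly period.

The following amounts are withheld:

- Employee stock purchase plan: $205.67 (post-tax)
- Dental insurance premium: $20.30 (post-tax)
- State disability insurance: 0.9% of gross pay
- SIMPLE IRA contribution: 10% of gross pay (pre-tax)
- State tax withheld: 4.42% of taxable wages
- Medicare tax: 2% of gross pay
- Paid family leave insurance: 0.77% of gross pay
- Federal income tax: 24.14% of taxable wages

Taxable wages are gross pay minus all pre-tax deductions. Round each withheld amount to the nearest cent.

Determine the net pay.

SIMPLE IRA contribution: $3,251.27 × 0.1 = $325.13
Taxable wages = $3,251.27 − $325.13 = $2,926.14
Federal income tax: $2,926.14 × 0.2414 = $706.37
State tax withheld: $2,926.14 × 0.0442 = $129.34
Medicare tax: $3,251.27 × 0.02 = $65.03
State disability insurance: $3,251.27 × 0.009 = $29.26
Paid family leave insurance: $3,251.27 × 0.0077 = $25.03
Dental insurance premium: $20.30
Employee stock purchase plan: $205.67
Total deductions = $325.13 + $706.37 + $129.34 + $65.03 + $29.26 + $25.03 + $20.30 + $205.67 = $1,506.13
Net pay = $3,251.27 − $1,506.13 = $1,745.14

$1,745.14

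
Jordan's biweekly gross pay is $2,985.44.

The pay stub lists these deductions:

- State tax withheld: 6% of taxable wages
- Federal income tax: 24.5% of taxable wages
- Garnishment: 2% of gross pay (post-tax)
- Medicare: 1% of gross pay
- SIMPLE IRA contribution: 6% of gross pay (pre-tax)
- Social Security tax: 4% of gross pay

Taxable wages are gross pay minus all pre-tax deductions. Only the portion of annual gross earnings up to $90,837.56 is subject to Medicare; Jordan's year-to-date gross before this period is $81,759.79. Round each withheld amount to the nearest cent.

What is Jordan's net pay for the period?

SIMPLE IRA contribution: $2,985.44 × 0.06 = $179.13
Taxable wages = $2,985.44 − $179.13 = $2,806.31
State tax withheld: $2,806.31 × 0.06 = $168.38
Federal income tax: $2,806.31 × 0.245 = $687.55
Medicare: cap not yet reached, full $2,985.44 is subject → $2,985.44 × 0.01 = $29.85
Social Security tax: $2,985.44 × 0.04 = $119.42
Garnishment: $2,985.44 × 0.02 = $59.71
Total deductions = $179.13 + $168.38 + $687.55 + $29.85 + $119.42 + $59.71 = $1,244.04
Net pay = $2,985.44 − $1,244.04 = $1,741.40

$1,741.40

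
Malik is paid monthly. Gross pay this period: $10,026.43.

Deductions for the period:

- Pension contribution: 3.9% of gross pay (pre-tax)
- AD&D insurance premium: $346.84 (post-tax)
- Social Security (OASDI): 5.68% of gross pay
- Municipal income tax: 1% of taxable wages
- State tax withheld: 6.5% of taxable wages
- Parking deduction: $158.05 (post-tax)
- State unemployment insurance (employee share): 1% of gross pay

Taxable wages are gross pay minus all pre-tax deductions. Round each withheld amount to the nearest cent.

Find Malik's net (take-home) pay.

Pension contribution: $10,026.43 × 0.039 = $391.03
Taxable wages = $10,026.43 − $391.03 = $9,635.40
Municipal income tax: $9,635.40 × 0.01 = $96.35
State tax withheld: $9,635.40 × 0.065 = $626.30
State unemployment insurance (employee share): $10,026.43 × 0.01 = $100.26
Social Security (OASDI): $10,026.43 × 0.0568 = $569.50
AD&D insurance premium: $346.84
Parking deduction: $158.05
Total deductions = $391.03 + $96.35 + $626.30 + $100.26 + $569.50 + $346.84 + $158.05 = $2,288.33
Net pay = $10,026.43 − $2,288.33 = $7,738.10

$7,738.10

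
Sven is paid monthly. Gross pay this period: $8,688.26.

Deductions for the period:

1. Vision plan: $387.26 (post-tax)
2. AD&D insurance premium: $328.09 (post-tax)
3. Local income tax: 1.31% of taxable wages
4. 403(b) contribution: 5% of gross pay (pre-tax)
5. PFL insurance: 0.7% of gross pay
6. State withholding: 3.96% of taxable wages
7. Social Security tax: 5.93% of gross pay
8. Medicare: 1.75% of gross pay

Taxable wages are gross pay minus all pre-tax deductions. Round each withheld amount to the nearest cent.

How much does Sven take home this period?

$6,375.45

403(b) contribution: $8,688.26 × 0.05 = $434.41
Taxable wages = $8,688.26 − $434.41 = $8,253.85
Local income tax: $8,253.85 × 0.0131 = $108.13
State withholding: $8,253.85 × 0.0396 = $326.85
PFL insurance: $8,688.26 × 0.007 = $60.82
Social Security tax: $8,688.26 × 0.0593 = $515.21
Medicare: $8,688.26 × 0.0175 = $152.04
Vision plan: $387.26
AD&D insurance premium: $328.09
Total deductions = $434.41 + $108.13 + $326.85 + $60.82 + $515.21 + $152.04 + $387.26 + $328.09 = $2,312.81
Net pay = $8,688.26 − $2,312.81 = $6,375.45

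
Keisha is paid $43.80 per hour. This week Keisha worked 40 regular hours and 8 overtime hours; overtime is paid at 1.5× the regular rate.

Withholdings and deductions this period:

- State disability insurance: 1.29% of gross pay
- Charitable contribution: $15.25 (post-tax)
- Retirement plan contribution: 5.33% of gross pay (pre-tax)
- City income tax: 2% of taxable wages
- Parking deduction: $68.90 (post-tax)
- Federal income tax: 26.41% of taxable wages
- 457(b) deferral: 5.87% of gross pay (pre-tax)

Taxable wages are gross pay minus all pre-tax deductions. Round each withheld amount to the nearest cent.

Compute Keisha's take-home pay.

$1,334.38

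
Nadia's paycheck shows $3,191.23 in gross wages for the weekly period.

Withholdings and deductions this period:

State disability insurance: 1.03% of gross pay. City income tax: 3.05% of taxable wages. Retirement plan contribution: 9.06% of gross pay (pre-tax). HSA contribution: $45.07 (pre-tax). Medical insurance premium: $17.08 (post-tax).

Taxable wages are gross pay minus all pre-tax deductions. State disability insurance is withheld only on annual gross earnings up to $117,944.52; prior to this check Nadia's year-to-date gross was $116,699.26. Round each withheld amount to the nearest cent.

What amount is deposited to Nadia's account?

$2,739.98

Retirement plan contribution: $3,191.23 × 0.0906 = $289.13
HSA contribution: $45.07
Pre-tax total = $289.13 + $45.07 = $334.20
Taxable wages = $3,191.23 − $334.20 = $2,857.03
City income tax: $2,857.03 × 0.0305 = $87.14
State disability insurance: only $117,944.52 − $116,699.26 = $1,245.26 of this check is subject → $1,245.26 × 0.0103 = $12.83
Medical insurance premium: $17.08
Total deductions = $289.13 + $45.07 + $87.14 + $12.83 + $17.08 = $451.25
Net pay = $3,191.23 − $451.25 = $2,739.98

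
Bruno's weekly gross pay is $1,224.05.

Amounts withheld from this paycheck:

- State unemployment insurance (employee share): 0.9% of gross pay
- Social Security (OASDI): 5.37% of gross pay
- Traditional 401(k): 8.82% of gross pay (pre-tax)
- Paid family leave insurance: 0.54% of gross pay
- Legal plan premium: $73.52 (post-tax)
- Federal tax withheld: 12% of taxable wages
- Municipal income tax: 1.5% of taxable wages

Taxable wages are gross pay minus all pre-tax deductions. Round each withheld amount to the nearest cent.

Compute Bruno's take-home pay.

Traditional 401(k): $1,224.05 × 0.0882 = $107.96
Taxable wages = $1,224.05 − $107.96 = $1,116.09
Federal tax withheld: $1,116.09 × 0.12 = $133.93
Municipal income tax: $1,116.09 × 0.015 = $16.74
Social Security (OASDI): $1,224.05 × 0.0537 = $65.73
Paid family leave insurance: $1,224.05 × 0.0054 = $6.61
State unemployment insurance (employee share): $1,224.05 × 0.009 = $11.02
Legal plan premium: $73.52
Total deductions = $107.96 + $133.93 + $16.74 + $65.73 + $6.61 + $11.02 + $73.52 = $415.51
Net pay = $1,224.05 − $415.51 = $808.54

$808.54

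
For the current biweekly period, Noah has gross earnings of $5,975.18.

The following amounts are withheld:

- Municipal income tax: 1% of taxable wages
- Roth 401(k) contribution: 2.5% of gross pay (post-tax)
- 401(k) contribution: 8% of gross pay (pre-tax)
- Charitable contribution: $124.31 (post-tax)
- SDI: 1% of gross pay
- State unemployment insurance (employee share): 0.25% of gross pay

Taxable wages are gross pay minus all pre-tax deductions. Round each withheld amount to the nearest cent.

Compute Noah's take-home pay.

401(k) contribution: $5,975.18 × 0.08 = $478.01
Taxable wages = $5,975.18 − $478.01 = $5,497.17
Municipal income tax: $5,497.17 × 0.01 = $54.97
State unemployment insurance (employee share): $5,975.18 × 0.0025 = $14.94
SDI: $5,975.18 × 0.01 = $59.75
Charitable contribution: $124.31
Roth 401(k) contribution: $5,975.18 × 0.025 = $149.38
Total deductions = $478.01 + $54.97 + $14.94 + $59.75 + $124.31 + $149.38 = $881.36
Net pay = $5,975.18 − $881.36 = $5,093.82

$5,093.82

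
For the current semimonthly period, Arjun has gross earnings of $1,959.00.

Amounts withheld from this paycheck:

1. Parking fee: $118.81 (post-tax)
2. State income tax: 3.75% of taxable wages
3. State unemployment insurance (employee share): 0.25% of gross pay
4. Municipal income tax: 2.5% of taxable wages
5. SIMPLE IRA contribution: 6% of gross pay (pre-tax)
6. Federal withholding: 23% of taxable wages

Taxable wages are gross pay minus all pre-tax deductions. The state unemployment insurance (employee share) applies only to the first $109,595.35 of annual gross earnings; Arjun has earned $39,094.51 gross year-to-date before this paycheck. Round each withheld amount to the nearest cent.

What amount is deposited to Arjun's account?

SIMPLE IRA contribution: $1,959.00 × 0.06 = $117.54
Taxable wages = $1,959.00 − $117.54 = $1,841.46
Federal withholding: $1,841.46 × 0.23 = $423.54
State income tax: $1,841.46 × 0.0375 = $69.05
Municipal income tax: $1,841.46 × 0.025 = $46.04
State unemployment insurance (employee share): cap not yet reached, full $1,959.00 is subject → $1,959.00 × 0.0025 = $4.90
Parking fee: $118.81
Total deductions = $117.54 + $423.54 + $69.05 + $46.04 + $4.90 + $118.81 = $779.88
Net pay = $1,959.00 − $779.88 = $1,179.12

$1,179.12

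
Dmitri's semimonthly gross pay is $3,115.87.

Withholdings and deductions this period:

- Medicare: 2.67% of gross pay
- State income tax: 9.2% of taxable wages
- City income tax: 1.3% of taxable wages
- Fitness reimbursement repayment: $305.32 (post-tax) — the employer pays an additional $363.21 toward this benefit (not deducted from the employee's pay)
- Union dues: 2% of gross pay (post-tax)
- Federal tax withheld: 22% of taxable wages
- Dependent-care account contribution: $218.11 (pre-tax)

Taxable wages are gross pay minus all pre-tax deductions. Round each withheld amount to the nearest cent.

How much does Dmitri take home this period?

$1,505.16

Dependent-care account contribution: $218.11
Taxable wages = $3,115.87 − $218.11 = $2,897.76
Federal tax withheld: $2,897.76 × 0.22 = $637.51
City income tax: $2,897.76 × 0.013 = $37.67
State income tax: $2,897.76 × 0.092 = $266.59
Medicare: $3,115.87 × 0.0267 = $83.19
Union dues: $3,115.87 × 0.02 = $62.32
Fitness reimbursement repayment: $305.32
(Employer's $363.21 toward fitness reimbursement repayment is not withheld from the employee.)
Total deductions = $218.11 + $637.51 + $37.67 + $266.59 + $83.19 + $62.32 + $305.32 = $1,610.71
Net pay = $3,115.87 − $1,610.71 = $1,505.16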